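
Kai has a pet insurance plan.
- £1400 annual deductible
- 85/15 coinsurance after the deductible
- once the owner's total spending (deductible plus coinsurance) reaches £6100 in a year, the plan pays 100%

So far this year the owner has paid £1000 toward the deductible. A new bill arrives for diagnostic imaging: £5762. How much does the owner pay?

Remaining deductible: £1400 − £1000 = £400.
The remaining £5362 (= £5762 − £400) moves to coinsurance.
Owner's 15% share of £5362 is £804.30.
So the owner owes £400 + £804.30 = £1204.30 before any cap.
Year-to-date out-of-pocket becomes £1000 + £1204.30 = £2204.30, still under the £6100 maximum, so no cap applies.

£1204.30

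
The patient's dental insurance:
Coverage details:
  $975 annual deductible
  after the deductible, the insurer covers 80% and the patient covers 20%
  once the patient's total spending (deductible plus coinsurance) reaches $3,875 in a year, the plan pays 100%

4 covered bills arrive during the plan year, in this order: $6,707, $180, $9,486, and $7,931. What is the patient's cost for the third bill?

$1,717.60

Bill 1, $6,707: $975 finishes the deductible; $5,732 goes to coinsurance; coinsurance $5,732 × 20% = $1,146.40. Patient owes $2,121.40 (running OOP $2,121.40).
Bill 2, $180: deductible met; 20% of $180 = $36. Patient owes $36 (running OOP $2,157.40).
Bill 3, $9,486: deductible met; 20% of $9,486 = $1,897.20. That would push OOP to $4,054.60, over the $3,875 cap, so patient pays $3,875 − $2,157.40 = $1,717.60.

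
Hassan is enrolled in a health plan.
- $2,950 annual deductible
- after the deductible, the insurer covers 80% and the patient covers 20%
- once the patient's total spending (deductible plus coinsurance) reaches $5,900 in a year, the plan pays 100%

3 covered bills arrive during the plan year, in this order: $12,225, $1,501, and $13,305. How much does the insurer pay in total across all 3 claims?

#1 ($12,225): $2,950 to deductible, leaving $9,275; patient's 20% is $1,855. Cost to patient: $4,805. OOP to date $4,805. Insurer: $12,225 − $4,805 = $7,420.
#2 ($1,501): deductible already satisfied, so patient's share is 20% × $1,501 = $300.20. Cost to patient: $300.20. OOP to date $5,105.20. Insurer: $1,501 − $300.20 = $1,200.80.
#3 ($13,305): deductible met; 20% of $13,305 = $2,661. Adding that to $5,105.20 gives $7,766.20, past the $5,900 cap; patient pays only $5,900 − $5,105.20 = $794.80. Plan pays $13,305 − $794.80 = $12,510.20.
Insurer total: $7,420 + $1,200.80 + $12,510.20 = $21,131.

$21,131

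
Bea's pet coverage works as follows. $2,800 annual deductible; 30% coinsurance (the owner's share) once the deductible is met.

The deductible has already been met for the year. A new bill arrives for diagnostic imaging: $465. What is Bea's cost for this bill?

$139.50

With the deductible met, the entire $465 is subject to coinsurance.
30% of $465 = $139.50 falls to the owner.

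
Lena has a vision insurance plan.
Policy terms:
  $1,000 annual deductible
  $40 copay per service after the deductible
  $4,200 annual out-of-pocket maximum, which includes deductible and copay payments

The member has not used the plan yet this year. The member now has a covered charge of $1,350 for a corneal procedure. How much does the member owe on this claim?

Nothing has been paid toward the $1,000 deductible, so the first $1,000 of this charge is applied there.
The remaining $350 (= $1,350 − $1,000) moves to the copay.
Copay on this service: $40.
So the member owes $1,000 + $40 = $1,040 before any cap.
Cumulative spending $0 + $1,040 = $1,040 stays under the $4,200 maximum.

$1,040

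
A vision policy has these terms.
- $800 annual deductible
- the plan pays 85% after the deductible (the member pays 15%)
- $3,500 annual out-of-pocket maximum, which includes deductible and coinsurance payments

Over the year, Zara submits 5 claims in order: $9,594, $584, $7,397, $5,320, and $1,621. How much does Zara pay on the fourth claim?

$183.75

#1 ($9,594): deductible takes $800, $8,794 remains; member's 15% is $1,319.10. Member owes $2,119.10 (running OOP $2,119.10).
#2 ($584): deductible met; 15% of $584 = $87.60. Member pays $87.60; OOP now $2,206.70.
#3 ($7,397): 15% coinsurance on $7,397 = $1,109.55. Member owes $1,109.55 (running OOP $3,316.25).
#4 ($5,320): deductible already satisfied, so member's share is 15% × $5,320 = $798. OOP would hit $4,114.25 > $3,500, so the cap limits the member to $3,500 − $3,316.25 = $183.75.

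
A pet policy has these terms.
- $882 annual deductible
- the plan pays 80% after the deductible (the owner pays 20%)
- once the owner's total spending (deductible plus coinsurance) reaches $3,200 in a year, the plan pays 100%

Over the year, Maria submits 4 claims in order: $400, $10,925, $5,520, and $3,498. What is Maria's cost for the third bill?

Bill 1, $400: all of it applies to the deductible. Cost to owner: $400. OOP to date $400.
Bill 2, $10,925: $482 finishes the deductible; $10,443 goes to coinsurance; owner's 20% is $2,088.60. Cost to owner: $2,570.60. OOP to date $2,970.60.
Bill 3, $5,520: deductible already satisfied, so owner's share is 20% × $5,520 = $1,104. Adding that to $2,970.60 gives $4,074.60, past the $3,200 cap; owner pays only $3,200 − $2,970.60 = $229.40.

$229.40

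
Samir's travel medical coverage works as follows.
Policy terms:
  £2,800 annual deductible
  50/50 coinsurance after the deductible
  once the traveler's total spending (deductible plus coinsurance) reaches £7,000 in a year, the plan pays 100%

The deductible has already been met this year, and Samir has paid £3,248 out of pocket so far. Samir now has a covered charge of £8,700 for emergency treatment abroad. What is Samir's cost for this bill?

£3,752

With the deductible met, the entire £8,700 is subject to coinsurance.
Coinsurance: £8,700 × 50% = £4,350.
Year-to-date out-of-pocket would reach £3,248 + £4,350 = £7,598, above the £7,000 maximum, so the traveler pays only £7,000 − £3,248 = £3,752.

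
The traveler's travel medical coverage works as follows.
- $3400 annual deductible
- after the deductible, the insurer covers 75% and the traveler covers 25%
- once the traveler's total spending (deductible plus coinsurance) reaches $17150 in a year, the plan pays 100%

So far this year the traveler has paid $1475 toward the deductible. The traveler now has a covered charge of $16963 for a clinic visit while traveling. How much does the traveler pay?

Deductible still to meet: $3400 − $1475 = $1925.
The remaining $15038 (= $16963 − $1925) moves to coinsurance.
Coinsurance: $15038 × 25% = $3759.50.
That puts the traveler's cost at $1925 + $3759.50 = $5684.50 before any cap.
Total out-of-pocket so far would be $1475 + $5684.50 = $7159.50, below the $17150 cap — no reduction.

$5684.50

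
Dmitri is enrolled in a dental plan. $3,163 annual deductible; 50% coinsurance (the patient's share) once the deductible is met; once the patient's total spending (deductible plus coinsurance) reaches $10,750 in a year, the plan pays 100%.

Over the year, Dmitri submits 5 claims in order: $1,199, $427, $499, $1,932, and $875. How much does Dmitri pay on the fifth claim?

$437.50

Claim 1 — $1,199: fully absorbed by the deductible. Patient pays $1,199; OOP now $1,199.
Claim 2 — $427: all of it applies to the deductible. Patient pays $427; OOP now $1,626.
Claim 3 — $499: fully absorbed by the deductible. Patient pays $499; OOP now $2,125.
Claim 4 — $1,932: $1,038 finishes the deductible; $894 goes to coinsurance; patient's 50% is $447. Patient owes $1,485 (running OOP $3,610).
Claim 5 — $875: 50% coinsurance on $875 = $437.50. Cost to patient: $437.50. OOP to date $4,047.50.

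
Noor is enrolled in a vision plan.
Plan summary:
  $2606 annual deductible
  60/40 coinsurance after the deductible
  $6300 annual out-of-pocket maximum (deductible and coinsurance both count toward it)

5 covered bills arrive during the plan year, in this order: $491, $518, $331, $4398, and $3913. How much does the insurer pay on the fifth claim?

$2347.80

Claim 1 ($491): all of it applies to the deductible. Member owes $491 (running OOP $491). Plan pays $491 − $491 = $0.
Claim 2 ($518): entire amount goes to the deductible. Member owes $518 (running OOP $1009). Insurer: $518 − $518 = $0.
Claim 3 ($331): all of it applies to the deductible. Cost to member: $331. OOP to date $1340. Insurer: $331 − $331 = $0.
Claim 4 ($4398): deductible takes $1266, $3132 remains; member's 40% is $1252.80. Member pays $2518.80; OOP now $3858.80. Plan pays $4398 − $2518.80 = $1879.20.
Claim 5 ($3913): deductible already satisfied, so member's share is 40% × $3913 = $1565.20. Cost to member: $1565.20. OOP to date $5424. Insurer: $3913 − $1565.20 = $2347.80.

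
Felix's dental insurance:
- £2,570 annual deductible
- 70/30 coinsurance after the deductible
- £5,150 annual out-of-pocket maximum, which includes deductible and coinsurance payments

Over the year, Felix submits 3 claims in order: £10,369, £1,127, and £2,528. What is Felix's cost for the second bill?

Bill 1, £10,369: deductible takes £2,570, £7,799 remains; patient's 30% is £2,339.70. Patient pays £4,909.70; OOP now £4,909.70.
Bill 2, £1,127: deductible already satisfied, so patient's share is 30% × £1,127 = £338.10. That would push OOP to £5,247.80, over the £5,150 cap, so patient pays £5,150 − £4,909.70 = £240.30.

£240.30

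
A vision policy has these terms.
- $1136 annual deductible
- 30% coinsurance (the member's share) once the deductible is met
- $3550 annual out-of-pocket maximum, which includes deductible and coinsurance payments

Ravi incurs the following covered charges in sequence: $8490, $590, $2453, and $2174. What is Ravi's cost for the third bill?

$30.80

Claim 1 — $8490: $1136 to deductible, leaving $7354; 30% of $7354 = $2206.20. Member owes $3342.20 (running OOP $3342.20).
Claim 2 — $590: 30% coinsurance on $590 = $177. Cost to member: $177. OOP to date $3519.20.
Claim 3 — $2453: deductible already satisfied, so member's share is 30% × $2453 = $735.90. That would push OOP to $4255.10, over the $3550 cap, so member pays $3550 − $3519.20 = $30.80.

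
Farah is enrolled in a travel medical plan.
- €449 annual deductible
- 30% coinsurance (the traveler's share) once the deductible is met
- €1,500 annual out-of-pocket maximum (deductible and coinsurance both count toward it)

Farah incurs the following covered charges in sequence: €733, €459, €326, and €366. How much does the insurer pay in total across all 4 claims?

Claim 1 (€733): €449 to deductible, leaving €284; coinsurance €284 × 30% = €85.20. Traveler owes €534.20 (running OOP €534.20). Insurer: €733 − €534.20 = €198.80.
Claim 2 (€459): deductible already satisfied, so traveler's share is 30% × €459 = €137.70. Cost to traveler: €137.70. OOP to date €671.90. Insurer: €459 − €137.70 = €321.30.
Claim 3 (€326): deductible met; 30% of €326 = €97.80. Traveler owes €97.80 (running OOP €769.70). Plan pays €326 − €97.80 = €228.20.
Claim 4 (€366): deductible met; 30% of €366 = €109.80. Cost to traveler: €109.80. OOP to date €879.50. Plan pays €366 − €109.80 = €256.20.
Insurer total: €198.80 + €321.30 + €228.20 + €256.20 = €1,004.50.

€1,004.50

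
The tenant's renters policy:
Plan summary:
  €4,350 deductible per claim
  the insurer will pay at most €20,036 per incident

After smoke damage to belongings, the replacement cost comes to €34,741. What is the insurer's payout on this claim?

Subtract the deductible: €34,741 − €4,350 = €30,391.
The €20,036 per-incident cap binds; insurer pays €20,036.

€20,036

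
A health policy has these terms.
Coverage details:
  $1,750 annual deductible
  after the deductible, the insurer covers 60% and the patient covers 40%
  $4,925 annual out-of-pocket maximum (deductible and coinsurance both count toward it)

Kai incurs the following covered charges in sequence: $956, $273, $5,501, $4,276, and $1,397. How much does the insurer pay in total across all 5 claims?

$7,478

Bill 1, $956: entire amount goes to the deductible. Patient pays $956; OOP now $956. Insurer: $956 − $956 = $0.
Bill 2, $273: entire amount goes to the deductible. Patient pays $273; OOP now $1,229. Insurer: $273 − $273 = $0.
Bill 3, $5,501: deductible takes $521, $4,980 remains; coinsurance $4,980 × 40% = $1,992. Cost to patient: $2,513. OOP to date $3,742. Insurer: $5,501 − $2,513 = $2,988.
Bill 4, $4,276: 40% coinsurance on $4,276 = $1,710.40. That would push OOP to $5,452.40, over the $4,925 cap, so patient pays $4,925 − $3,742 = $1,183. Insurer: $4,276 − $1,183 = $3,093.
Bill 5, $1,397: deductible met; 40% of $1,397 = $558.80. Adding that to $4,925 gives $5,483.80, past the $4,925 cap; patient pays only $4,925 − $4,925 = $0. Insurer: $1,397 − $0 = $1,397.
Insurer total = bills − patient's total = $12,403 − $4,925 = $7,478.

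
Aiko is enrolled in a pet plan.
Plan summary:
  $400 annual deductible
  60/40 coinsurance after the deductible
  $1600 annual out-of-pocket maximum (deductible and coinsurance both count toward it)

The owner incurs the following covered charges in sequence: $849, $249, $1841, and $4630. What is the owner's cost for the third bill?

$736.40

Claim 1 ($849): $400 finishes the deductible; $449 goes to coinsurance; coinsurance $449 × 40% = $179.60. Owner owes $579.60 (running OOP $579.60).
Claim 2 ($249): 40% coinsurance on $249 = $99.60. Owner pays $99.60; OOP now $679.20.
Claim 3 ($1841): deductible already satisfied, so owner's share is 40% × $1841 = $736.40. Owner owes $736.40 (running OOP $1415.60).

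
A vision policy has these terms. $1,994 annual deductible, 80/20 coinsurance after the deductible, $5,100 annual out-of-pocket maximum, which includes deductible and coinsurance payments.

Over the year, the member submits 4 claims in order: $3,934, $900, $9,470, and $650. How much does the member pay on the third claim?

$1,894

#1 ($3,934): $1,994 to deductible, leaving $1,940; member's 20% is $388. Member pays $2,382; OOP now $2,382.
#2 ($900): deductible met; 20% of $900 = $180. Member owes $180 (running OOP $2,562).
#3 ($9,470): deductible met; 20% of $9,470 = $1,894. Member owes $1,894 (running OOP $4,456).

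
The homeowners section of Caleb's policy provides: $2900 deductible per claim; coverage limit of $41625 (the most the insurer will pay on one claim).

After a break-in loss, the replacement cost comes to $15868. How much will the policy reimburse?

Subtract the deductible: $15868 − $2900 = $12968.
That's under the $41625 cap, so the insurer reimburses the full $12968.

$12968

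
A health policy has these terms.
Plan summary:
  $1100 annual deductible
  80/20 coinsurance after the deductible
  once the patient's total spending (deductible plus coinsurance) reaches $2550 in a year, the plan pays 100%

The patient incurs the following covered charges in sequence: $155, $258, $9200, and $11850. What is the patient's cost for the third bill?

Claim 1 ($155): fully absorbed by the deductible. Patient pays $155; OOP now $155.
Claim 2 ($258): all of it applies to the deductible. Patient pays $258; OOP now $413.
Claim 3 ($9200): deductible takes $687, $8513 remains; patient's 20% is $1702.60. Claim cost before the cap: $687 + $1702.60 = $2389.60. That would push OOP to $2802.60, over the $2550 cap, so patient pays $2550 − $413 = $2137.

$2137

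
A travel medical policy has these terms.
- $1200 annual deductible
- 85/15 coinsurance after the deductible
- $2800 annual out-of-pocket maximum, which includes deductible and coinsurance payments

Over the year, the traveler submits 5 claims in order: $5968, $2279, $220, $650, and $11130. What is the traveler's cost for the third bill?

Claim 1 ($5968): deductible takes $1200, $4768 remains; 15% of $4768 = $715.20. Traveler owes $1915.20 (running OOP $1915.20).
Claim 2 ($2279): 15% coinsurance on $2279 = $341.85. Traveler pays $341.85; OOP now $2257.05.
Claim 3 ($220): deductible already satisfied, so traveler's share is 15% × $220 = $33. Traveler pays $33; OOP now $2290.05.

$33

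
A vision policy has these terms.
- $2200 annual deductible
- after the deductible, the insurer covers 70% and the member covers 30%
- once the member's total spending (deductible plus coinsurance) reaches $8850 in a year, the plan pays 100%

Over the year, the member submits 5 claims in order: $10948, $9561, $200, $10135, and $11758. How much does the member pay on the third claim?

$60

Claim 1 — $10948: $2200 to deductible, leaving $8748; coinsurance $8748 × 30% = $2624.40. Member pays $4824.40; OOP now $4824.40.
Claim 2 — $9561: deductible met; 30% of $9561 = $2868.30. Member pays $2868.30; OOP now $7692.70.
Claim 3 — $200: 30% coinsurance on $200 = $60. Member owes $60 (running OOP $7752.70).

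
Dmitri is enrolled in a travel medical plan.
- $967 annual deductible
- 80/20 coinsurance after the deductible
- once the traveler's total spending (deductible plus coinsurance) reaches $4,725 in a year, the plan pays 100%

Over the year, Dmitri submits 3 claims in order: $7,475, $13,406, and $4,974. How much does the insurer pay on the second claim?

Claim 1 — $7,475: deductible takes $967, $6,508 remains; 20% of $6,508 = $1,301.60. Traveler owes $2,268.60 (running OOP $2,268.60). Plan pays $7,475 − $2,268.60 = $5,206.40.
Claim 2 — $13,406: deductible already satisfied, so traveler's share is 20% × $13,406 = $2,681.20. Adding that to $2,268.60 gives $4,949.80, past the $4,725 cap; traveler pays only $4,725 − $2,268.60 = $2,456.40. Insurer: $13,406 − $2,456.40 = $10,949.60.

$10,949.60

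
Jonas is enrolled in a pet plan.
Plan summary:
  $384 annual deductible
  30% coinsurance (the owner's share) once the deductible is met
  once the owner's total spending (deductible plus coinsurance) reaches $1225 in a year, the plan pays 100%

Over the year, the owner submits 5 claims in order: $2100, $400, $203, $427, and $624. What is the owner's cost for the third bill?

Claim 1 — $2100: $384 finishes the deductible; $1716 goes to coinsurance; 30% of $1716 = $514.80. Cost to owner: $898.80. OOP to date $898.80.
Claim 2 — $400: deductible already satisfied, so owner's share is 30% × $400 = $120. Owner owes $120 (running OOP $1018.80).
Claim 3 — $203: deductible met; 30% of $203 = $60.90. Owner owes $60.90 (running OOP $1079.70).

$60.90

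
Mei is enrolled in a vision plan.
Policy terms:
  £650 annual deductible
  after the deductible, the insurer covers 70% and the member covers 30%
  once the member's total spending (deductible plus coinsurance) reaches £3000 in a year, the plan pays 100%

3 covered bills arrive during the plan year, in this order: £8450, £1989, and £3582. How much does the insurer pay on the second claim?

£1979

Bill 1, £8450: £650 finishes the deductible; £7800 goes to coinsurance; member's 30% is £2340. Member pays £2990; OOP now £2990. Plan pays £8450 − £2990 = £5460.
Bill 2, £1989: deductible already satisfied, so member's share is 30% × £1989 = £596.70. OOP would hit £3586.70 > £3000, so the cap limits the member to £3000 − £2990 = £10. Insurer: £1989 − £10 = £1979.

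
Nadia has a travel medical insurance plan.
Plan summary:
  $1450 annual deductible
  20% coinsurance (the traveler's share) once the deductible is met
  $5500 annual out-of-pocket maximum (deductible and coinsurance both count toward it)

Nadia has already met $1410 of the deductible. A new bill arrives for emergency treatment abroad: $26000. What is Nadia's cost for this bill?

Deductible still to meet: $1450 − $1410 = $40.
The remaining $25960 (= $26000 − $40) moves to coinsurance.
20% of $25960 = $5192 falls to the traveler.
Traveler responsibility before any cap: $40 + $5192 = $5232.
Adding $5232 to the $1410 already spent would give $6642, which exceeds the $5500 cap; the traveler pays just $5500 − $1410 = $4090.

$4090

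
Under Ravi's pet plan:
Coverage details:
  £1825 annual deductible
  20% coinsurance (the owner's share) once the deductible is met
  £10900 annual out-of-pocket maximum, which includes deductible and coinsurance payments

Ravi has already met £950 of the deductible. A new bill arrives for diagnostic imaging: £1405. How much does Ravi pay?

£950 of the £1825 deductible is already met, leaving £875.
After the £875 deductible portion, £1405 − £875 = £530 is subject to coinsurance.
Owner's 20% share of £530 is £106.
So the owner owes £875 + £106 = £981 before any cap.
Total out-of-pocket so far would be £950 + £981 = £1931, below the £10900 cap — no reduction.

£981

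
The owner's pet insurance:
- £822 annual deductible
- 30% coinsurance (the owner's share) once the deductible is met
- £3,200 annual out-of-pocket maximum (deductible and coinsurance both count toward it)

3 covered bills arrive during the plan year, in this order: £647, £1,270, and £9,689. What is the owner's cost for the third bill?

£2,049.50

Bill 1, £647: all of it applies to the deductible. Owner pays £647; OOP now £647.
Bill 2, £1,270: £175 finishes the deductible; £1,095 goes to coinsurance; owner's 30% is £328.50. Owner owes £503.50 (running OOP £1,150.50).
Bill 3, £9,689: deductible already satisfied, so owner's share is 30% × £9,689 = £2,906.70. OOP would hit £4,057.20 > £3,200, so the cap limits the owner to £3,200 − £1,150.50 = £2,049.50.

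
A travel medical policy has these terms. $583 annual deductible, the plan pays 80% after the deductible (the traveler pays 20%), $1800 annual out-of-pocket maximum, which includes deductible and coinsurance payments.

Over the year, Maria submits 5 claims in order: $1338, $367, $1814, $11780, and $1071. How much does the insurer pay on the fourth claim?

$11150.20

Claim 1 — $1338: $583 finishes the deductible; $755 goes to coinsurance; coinsurance $755 × 20% = $151. Traveler owes $734 (running OOP $734). Plan pays $1338 − $734 = $604.
Claim 2 — $367: 20% coinsurance on $367 = $73.40. Cost to traveler: $73.40. OOP to date $807.40. Plan pays $367 − $73.40 = $293.60.
Claim 3 — $1814: deductible already satisfied, so traveler's share is 20% × $1814 = $362.80. Cost to traveler: $362.80. OOP to date $1170.20. Plan pays $1814 − $362.80 = $1451.20.
Claim 4 — $11780: deductible already satisfied, so traveler's share is 20% × $11780 = $2356. OOP would hit $3526.20 > $1800, so the cap limits the traveler to $1800 − $1170.20 = $629.80. Insurer: $11780 − $629.80 = $11150.20.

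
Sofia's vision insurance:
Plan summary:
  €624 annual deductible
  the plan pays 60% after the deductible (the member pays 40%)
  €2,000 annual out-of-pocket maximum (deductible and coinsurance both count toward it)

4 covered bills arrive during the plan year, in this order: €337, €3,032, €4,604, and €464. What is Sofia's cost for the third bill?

€278

Claim 1 (€337): fully absorbed by the deductible. Member owes €337 (running OOP €337).
Claim 2 (€3,032): deductible takes €287, €2,745 remains; member's 40% is €1,098. Member pays €1,385; OOP now €1,722.
Claim 3 (€4,604): deductible met; 40% of €4,604 = €1,841.60. That would push OOP to €3,563.60, over the €2,000 cap, so member pays €2,000 − €1,722 = €278.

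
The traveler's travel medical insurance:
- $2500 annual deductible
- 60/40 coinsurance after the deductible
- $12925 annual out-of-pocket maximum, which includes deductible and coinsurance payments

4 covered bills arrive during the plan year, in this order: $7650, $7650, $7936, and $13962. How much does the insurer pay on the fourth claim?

Bill 1, $7650: $2500 to deductible, leaving $5150; traveler's 40% is $2060. Cost to traveler: $4560. OOP to date $4560. Plan pays $7650 − $4560 = $3090.
Bill 2, $7650: 40% coinsurance on $7650 = $3060. Traveler pays $3060; OOP now $7620. Insurer: $7650 − $3060 = $4590.
Bill 3, $7936: deductible met; 40% of $7936 = $3174.40. Traveler pays $3174.40; OOP now $10794.40. Plan pays $7936 − $3174.40 = $4761.60.
Bill 4, $13962: deductible met; 40% of $13962 = $5584.80. Adding that to $10794.40 gives $16379.20, past the $12925 cap; traveler pays only $12925 − $10794.40 = $2130.60. Insurer: $13962 − $2130.60 = $11831.40.

$11831.40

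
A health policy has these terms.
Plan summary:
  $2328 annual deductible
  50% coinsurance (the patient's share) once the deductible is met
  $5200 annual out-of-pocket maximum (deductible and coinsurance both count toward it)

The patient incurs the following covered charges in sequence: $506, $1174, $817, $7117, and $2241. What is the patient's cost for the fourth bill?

$2787.50

#1 ($506): fully absorbed by the deductible. Cost to patient: $506. OOP to date $506.
#2 ($1174): all of it applies to the deductible. Cost to patient: $1174. OOP to date $1680.
#3 ($817): $648 finishes the deductible; $169 goes to coinsurance; 50% of $169 = $84.50. Patient pays $732.50; OOP now $2412.50.
#4 ($7117): deductible met; 50% of $7117 = $3558.50. Adding that to $2412.50 gives $5971, past the $5200 cap; patient pays only $5200 − $2412.50 = $2787.50.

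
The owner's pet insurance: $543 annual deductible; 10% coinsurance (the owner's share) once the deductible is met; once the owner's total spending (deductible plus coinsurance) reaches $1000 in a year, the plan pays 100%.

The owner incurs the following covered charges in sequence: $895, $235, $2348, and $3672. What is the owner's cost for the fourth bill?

$163.50

#1 ($895): deductible takes $543, $352 remains; coinsurance $352 × 10% = $35.20. Owner pays $578.20; OOP now $578.20.
#2 ($235): deductible already satisfied, so owner's share is 10% × $235 = $23.50. Owner pays $23.50; OOP now $601.70.
#3 ($2348): 10% coinsurance on $2348 = $234.80. Owner pays $234.80; OOP now $836.50.
#4 ($3672): 10% coinsurance on $3672 = $367.20. Adding that to $836.50 gives $1203.70, past the $1000 cap; owner pays only $1000 − $836.50 = $163.50.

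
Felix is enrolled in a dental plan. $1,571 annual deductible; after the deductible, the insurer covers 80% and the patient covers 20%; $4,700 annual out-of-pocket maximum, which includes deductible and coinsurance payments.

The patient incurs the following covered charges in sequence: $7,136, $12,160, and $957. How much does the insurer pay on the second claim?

Bill 1, $7,136: $1,571 finishes the deductible; $5,565 goes to coinsurance; 20% of $5,565 = $1,113. Patient pays $2,684; OOP now $2,684. Insurer: $7,136 − $2,684 = $4,452.
Bill 2, $12,160: deductible already satisfied, so patient's share is 20% × $12,160 = $2,432. OOP would hit $5,116 > $4,700, so the cap limits the patient to $4,700 − $2,684 = $2,016. Insurer: $12,160 − $2,016 = $10,144.

$10,144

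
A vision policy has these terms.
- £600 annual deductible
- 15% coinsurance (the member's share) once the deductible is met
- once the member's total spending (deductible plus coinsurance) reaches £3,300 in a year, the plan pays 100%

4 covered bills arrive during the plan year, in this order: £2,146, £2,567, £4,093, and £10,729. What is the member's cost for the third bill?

£613.95

Claim 1 (£2,146): £600 finishes the deductible; £1,546 goes to coinsurance; coinsurance £1,546 × 15% = £231.90. Member owes £831.90 (running OOP £831.90).
Claim 2 (£2,567): deductible already satisfied, so member's share is 15% × £2,567 = £385.05. Cost to member: £385.05. OOP to date £1,216.95.
Claim 3 (£4,093): 15% coinsurance on £4,093 = £613.95. Member pays £613.95; OOP now £1,830.90.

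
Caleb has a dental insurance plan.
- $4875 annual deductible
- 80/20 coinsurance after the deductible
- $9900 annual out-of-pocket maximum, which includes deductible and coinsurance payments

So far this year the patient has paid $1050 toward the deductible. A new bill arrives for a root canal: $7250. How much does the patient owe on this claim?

$4510

$1050 of the $4875 deductible is already met, leaving $3825.
The remaining $3425 (= $7250 − $3825) moves to coinsurance.
Patient's 20% share of $3425 is $685.
So the patient owes $3825 + $685 = $4510 before any cap.
Year-to-date out-of-pocket becomes $1050 + $4510 = $5560, still under the $9900 maximum, so no cap applies.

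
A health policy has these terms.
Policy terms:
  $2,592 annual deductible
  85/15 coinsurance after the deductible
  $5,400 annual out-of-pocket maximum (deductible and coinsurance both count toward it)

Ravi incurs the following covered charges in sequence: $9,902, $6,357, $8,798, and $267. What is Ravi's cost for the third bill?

$757.95

Bill 1, $9,902: $2,592 finishes the deductible; $7,310 goes to coinsurance; coinsurance $7,310 × 15% = $1,096.50. Patient pays $3,688.50; OOP now $3,688.50.
Bill 2, $6,357: deductible met; 15% of $6,357 = $953.55. Patient owes $953.55 (running OOP $4,642.05).
Bill 3, $8,798: 15% coinsurance on $8,798 = $1,319.70. Adding that to $4,642.05 gives $5,961.75, past the $5,400 cap; patient pays only $5,400 − $4,642.05 = $757.95.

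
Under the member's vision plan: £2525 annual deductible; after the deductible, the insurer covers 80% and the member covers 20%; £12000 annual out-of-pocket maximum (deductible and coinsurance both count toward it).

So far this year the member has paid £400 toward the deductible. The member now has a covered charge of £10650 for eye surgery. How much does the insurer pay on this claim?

Remaining deductible: £2525 − £400 = £2125.
After the £2125 deductible portion, £10650 − £2125 = £8525 is subject to coinsurance.
20% of £8525 = £1705 falls to the member.
So the member owes £2125 + £1705 = £3830 before any cap.
Total out-of-pocket so far would be £400 + £3830 = £4230, below the £12000 cap — no reduction.
The insurer covers the remainder: £10650 − £3830 = £6820.

£6820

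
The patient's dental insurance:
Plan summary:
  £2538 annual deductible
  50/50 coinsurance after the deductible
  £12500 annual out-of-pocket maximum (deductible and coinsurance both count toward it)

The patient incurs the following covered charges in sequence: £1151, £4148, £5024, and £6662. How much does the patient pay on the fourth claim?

Bill 1, £1151: all of it applies to the deductible. Cost to patient: £1151. OOP to date £1151.
Bill 2, £4148: £1387 to deductible, leaving £2761; patient's 50% is £1380.50. Cost to patient: £2767.50. OOP to date £3918.50.
Bill 3, £5024: 50% coinsurance on £5024 = £2512. Patient pays £2512; OOP now £6430.50.
Bill 4, £6662: deductible already satisfied, so patient's share is 50% × £6662 = £3331. Cost to patient: £3331. OOP to date £9761.50.

£3331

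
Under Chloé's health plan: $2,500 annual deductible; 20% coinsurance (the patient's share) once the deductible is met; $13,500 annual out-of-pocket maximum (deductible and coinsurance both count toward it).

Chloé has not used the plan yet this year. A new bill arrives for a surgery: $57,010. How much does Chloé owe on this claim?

Deductible not yet touched, so the first $2,500 of the bill goes to the deductible.
After the $2,500 deductible portion, $57,010 − $2,500 = $54,510 is subject to coinsurance.
Patient's 20% share of $54,510 is $10,902.
So the patient owes $2,500 + $10,902 = $13,402 before any cap.
Cumulative spending $0 + $13,402 = $13,402 stays under the $13,500 maximum.

$13,402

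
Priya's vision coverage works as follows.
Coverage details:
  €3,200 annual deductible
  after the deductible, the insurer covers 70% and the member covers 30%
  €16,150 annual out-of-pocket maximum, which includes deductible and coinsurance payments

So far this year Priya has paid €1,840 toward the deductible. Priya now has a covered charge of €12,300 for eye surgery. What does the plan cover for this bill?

€1,840 of the €3,200 deductible is already met, leaving €1,360.
The remaining €10,940 (= €12,300 − €1,360) moves to coinsurance.
Member's 30% share of €10,940 is €3,282.
Member responsibility before any cap: €1,360 + €3,282 = €4,642.
Cumulative spending €1,840 + €4,642 = €6,482 stays under the €16,150 maximum.
The plan picks up €12,300 − €4,642 = €7,658.

€7,658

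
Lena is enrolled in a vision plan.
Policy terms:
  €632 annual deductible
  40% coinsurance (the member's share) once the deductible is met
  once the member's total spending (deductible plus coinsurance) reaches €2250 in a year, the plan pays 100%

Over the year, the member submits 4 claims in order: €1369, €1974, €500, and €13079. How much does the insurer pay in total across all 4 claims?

#1 (€1369): €632 finishes the deductible; €737 goes to coinsurance; 40% of €737 = €294.80. Member pays €926.80; OOP now €926.80. Insurer: €1369 − €926.80 = €442.20.
#2 (€1974): deductible met; 40% of €1974 = €789.60. Member pays €789.60; OOP now €1716.40. Plan pays €1974 − €789.60 = €1184.40.
#3 (€500): deductible met; 40% of €500 = €200. Member pays €200; OOP now €1916.40. Plan pays €500 − €200 = €300.
#4 (€13079): 40% coinsurance on €13079 = €5231.60. OOP would hit €7148 > €2250, so the cap limits the member to €2250 − €1916.40 = €333.60. Insurer: €13079 − €333.60 = €12745.40.
Insurer total = bills − member's total = €16922 − €2250 = €14672.

€14672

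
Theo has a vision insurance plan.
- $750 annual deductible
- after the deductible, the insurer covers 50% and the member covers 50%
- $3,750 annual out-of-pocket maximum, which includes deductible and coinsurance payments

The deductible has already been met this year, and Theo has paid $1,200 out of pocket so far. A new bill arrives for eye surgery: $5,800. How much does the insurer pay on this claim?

$3,250

With the deductible met, the entire $5,800 is subject to coinsurance.
Member's 50% share of $5,800 is $2,900.
Year-to-date out-of-pocket would reach $1,200 + $2,900 = $4,100, above the $3,750 maximum, so the member pays only $3,750 − $1,200 = $2,550.
The plan picks up $5,800 − $2,550 = $3,250.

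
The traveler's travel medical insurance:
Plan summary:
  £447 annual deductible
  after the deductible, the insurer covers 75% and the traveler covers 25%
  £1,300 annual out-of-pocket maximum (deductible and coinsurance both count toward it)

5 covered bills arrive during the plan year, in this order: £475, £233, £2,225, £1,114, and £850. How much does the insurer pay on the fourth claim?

Bill 1, £475: £447 finishes the deductible; £28 goes to coinsurance; traveler's 25% is £7. Traveler pays £454; OOP now £454. Insurer: £475 − £454 = £21.
Bill 2, £233: deductible already satisfied, so traveler's share is 25% × £233 = £58.25. Traveler owes £58.25 (running OOP £512.25). Plan pays £233 − £58.25 = £174.75.
Bill 3, £2,225: deductible met; 25% of £2,225 = £556.25. Cost to traveler: £556.25. OOP to date £1,068.50. Plan pays £2,225 − £556.25 = £1,668.75.
Bill 4, £1,114: deductible already satisfied, so traveler's share is 25% × £1,114 = £278.50. OOP would hit £1,347 > £1,300, so the cap limits the traveler to £1,300 − £1,068.50 = £231.50. Plan pays £1,114 − £231.50 = £882.50.

£882.50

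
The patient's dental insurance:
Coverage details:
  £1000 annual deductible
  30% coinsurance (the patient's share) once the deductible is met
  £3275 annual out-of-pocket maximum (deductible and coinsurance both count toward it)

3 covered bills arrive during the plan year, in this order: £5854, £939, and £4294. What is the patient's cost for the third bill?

Bill 1, £5854: £1000 finishes the deductible; £4854 goes to coinsurance; patient's 30% is £1456.20. Patient owes £2456.20 (running OOP £2456.20).
Bill 2, £939: deductible already satisfied, so patient's share is 30% × £939 = £281.70. Cost to patient: £281.70. OOP to date £2737.90.
Bill 3, £4294: deductible already satisfied, so patient's share is 30% × £4294 = £1288.20. That would push OOP to £4026.10, over the £3275 cap, so patient pays £3275 − £2737.90 = £537.10.

£537.10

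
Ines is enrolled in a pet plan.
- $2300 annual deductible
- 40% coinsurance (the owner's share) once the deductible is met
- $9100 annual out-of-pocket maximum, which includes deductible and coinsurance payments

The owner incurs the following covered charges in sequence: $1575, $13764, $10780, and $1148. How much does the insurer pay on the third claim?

$9195.60

Claim 1 ($1575): all of it applies to the deductible. Owner pays $1575; OOP now $1575. Plan pays $1575 − $1575 = $0.
Claim 2 ($13764): $725 to deductible, leaving $13039; coinsurance $13039 × 40% = $5215.60. Cost to owner: $5940.60. OOP to date $7515.60. Plan pays $13764 − $5940.60 = $7823.40.
Claim 3 ($10780): deductible already satisfied, so owner's share is 40% × $10780 = $4312. Adding that to $7515.60 gives $11827.60, past the $9100 cap; owner pays only $9100 − $7515.60 = $1584.40. Plan pays $10780 − $1584.40 = $9195.60.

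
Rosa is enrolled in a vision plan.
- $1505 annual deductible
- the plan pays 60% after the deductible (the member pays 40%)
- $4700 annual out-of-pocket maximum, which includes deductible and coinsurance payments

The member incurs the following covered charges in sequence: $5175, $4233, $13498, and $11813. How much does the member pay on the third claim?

Bill 1, $5175: $1505 finishes the deductible; $3670 goes to coinsurance; member's 40% is $1468. Member pays $2973; OOP now $2973.
Bill 2, $4233: 40% coinsurance on $4233 = $1693.20. Member owes $1693.20 (running OOP $4666.20).
Bill 3, $13498: 40% coinsurance on $13498 = $5399.20. That would push OOP to $10065.40, over the $4700 cap, so member pays $4700 − $4666.20 = $33.80.

$33.80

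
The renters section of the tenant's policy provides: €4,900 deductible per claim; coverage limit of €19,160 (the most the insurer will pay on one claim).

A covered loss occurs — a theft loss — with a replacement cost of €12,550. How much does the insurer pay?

After the deductible, €12,550 − €4,900 = €7,650 remains.
€7,650 ≤ €19,160, so the limit doesn't bind; insurer pays €7,650.

€7,650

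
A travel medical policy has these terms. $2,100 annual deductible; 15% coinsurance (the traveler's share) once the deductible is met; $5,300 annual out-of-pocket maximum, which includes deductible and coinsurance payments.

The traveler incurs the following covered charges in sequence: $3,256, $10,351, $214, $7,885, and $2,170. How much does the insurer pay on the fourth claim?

Bill 1, $3,256: $2,100 to deductible, leaving $1,156; coinsurance $1,156 × 15% = $173.40. Traveler pays $2,273.40; OOP now $2,273.40. Insurer: $3,256 − $2,273.40 = $982.60.
Bill 2, $10,351: deductible already satisfied, so traveler's share is 15% × $10,351 = $1,552.65. Traveler pays $1,552.65; OOP now $3,826.05. Plan pays $10,351 − $1,552.65 = $8,798.35.
Bill 3, $214: deductible already satisfied, so traveler's share is 15% × $214 = $32.10. Cost to traveler: $32.10. OOP to date $3,858.15. Insurer: $214 − $32.10 = $181.90.
Bill 4, $7,885: deductible met; 15% of $7,885 = $1,182.75. Traveler owes $1,182.75 (running OOP $5,040.90). Plan pays $7,885 − $1,182.75 = $6,702.25.

$6,702.25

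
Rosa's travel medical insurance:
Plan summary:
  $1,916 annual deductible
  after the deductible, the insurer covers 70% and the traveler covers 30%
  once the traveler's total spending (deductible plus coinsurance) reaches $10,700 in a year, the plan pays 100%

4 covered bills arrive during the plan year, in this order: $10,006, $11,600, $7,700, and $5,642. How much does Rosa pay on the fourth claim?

$567

Claim 1 — $10,006: $1,916 finishes the deductible; $8,090 goes to coinsurance; traveler's 30% is $2,427. Traveler owes $4,343 (running OOP $4,343).
Claim 2 — $11,600: deductible met; 30% of $11,600 = $3,480. Cost to traveler: $3,480. OOP to date $7,823.
Claim 3 — $7,700: 30% coinsurance on $7,700 = $2,310. Traveler owes $2,310 (running OOP $10,133).
Claim 4 — $5,642: 30% coinsurance on $5,642 = $1,692.60. Adding that to $10,133 gives $11,825.60, past the $10,700 cap; traveler pays only $10,700 − $10,133 = $567.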